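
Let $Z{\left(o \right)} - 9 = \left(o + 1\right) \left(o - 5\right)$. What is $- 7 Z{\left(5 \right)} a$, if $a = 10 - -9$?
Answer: $-1197$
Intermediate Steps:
$Z{\left(o \right)} = 9 + \left(1 + o\right) \left(-5 + o\right)$ ($Z{\left(o \right)} = 9 + \left(o + 1\right) \left(o - 5\right) = 9 + \left(1 + o\right) \left(-5 + o\right)$)
$a = 19$ ($a = 10 + 9 = 19$)
$- 7 Z{\left(5 \right)} a = - 7 \left(4 + 5^{2} - 20\right) 19 = - 7 \left(4 + 25 - 20\right) 19 = \left(-7\right) 9 \cdot 19 = \left(-63\right) 19 = -1197$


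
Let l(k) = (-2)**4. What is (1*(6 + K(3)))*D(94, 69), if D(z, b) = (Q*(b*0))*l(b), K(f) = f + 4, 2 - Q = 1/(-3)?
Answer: 0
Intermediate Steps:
Q = 7/3 (Q = 2 - 1/(-3) = 2 - 1*(-1/3) = 2 + 1/3 = 7/3 ≈ 2.3333)
l(k) = 16
K(f) = 4 + f
D(z, b) = 0 (D(z, b) = (7*(b*0)/3)*16 = ((7/3)*0)*16 = 0*16 = 0)
(1*(6 + K(3)))*D(94, 69) = (1*(6 + (4 + 3)))*0 = (1*(6 + 7))*0 = (1*13)*0 = 13*0 = 0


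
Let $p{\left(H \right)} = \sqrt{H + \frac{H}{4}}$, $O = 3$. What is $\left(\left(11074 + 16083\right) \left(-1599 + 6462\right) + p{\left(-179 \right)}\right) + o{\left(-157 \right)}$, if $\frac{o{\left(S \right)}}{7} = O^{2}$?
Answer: $132064554 + \frac{i \sqrt{895}}{2} \approx 1.3206 \cdot 10^{8} + 14.958 i$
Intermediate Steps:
$p{\left(H \right)} = \frac{\sqrt{5} \sqrt{H}}{2}$ ($p{\left(H \right)} = \sqrt{H + H \frac{1}{4}} = \sqrt{H + \frac{H}{4}} = \sqrt{\frac{5 H}{4}} = \frac{\sqrt{5} \sqrt{H}}{2}$)
$o{\left(S \right)} = 63$ ($o{\left(S \right)} = 7 \cdot 3^{2} = 7 \cdot 9 = 63$)
$\left(\left(11074 + 16083\right) \left(-1599 + 6462\right) + p{\left(-179 \right)}\right) + o{\left(-157 \right)} = \left(\left(11074 + 16083\right) \left(-1599 + 6462\right) + \frac{\sqrt{5} \sqrt{-179}}{2}\right) + 63 = \left(27157 \cdot 4863 + \frac{\sqrt{5} i \sqrt{179}}{2}\right) + 63 = \left(132064491 + \frac{i \sqrt{895}}{2}\right) + 63 = 132064554 + \frac{i \sqrt{895}}{2}$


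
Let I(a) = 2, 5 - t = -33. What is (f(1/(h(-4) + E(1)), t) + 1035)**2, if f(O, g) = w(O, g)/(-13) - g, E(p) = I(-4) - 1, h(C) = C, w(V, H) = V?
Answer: 1511965456/1521 ≈ 9.9406e+5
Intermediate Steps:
t = 38 (t = 5 - 1*(-33) = 5 + 33 = 38)
E(p) = 1 (E(p) = 2 - 1 = 1)
f(O, g) = -g - O/13 (f(O, g) = O/(-13) - g = O*(-1/13) - g = -O/13 - g = -g - O/13)
(f(1/(h(-4) + E(1)), t) + 1035)**2 = ((-1*38 - 1/(13*(-4 + 1))) + 1035)**2 = ((-38 - 1/13/(-3)) + 1035)**2 = ((-38 - 1/13*(-1/3)) + 1035)**2 = ((-38 + 1/39) + 1035)**2 = (-1481/39 + 1035)**2 = (38884/39)**2 = 1511965456/1521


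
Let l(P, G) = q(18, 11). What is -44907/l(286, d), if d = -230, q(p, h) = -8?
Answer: 44907/8 ≈ 5613.4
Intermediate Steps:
l(P, G) = -8
-44907/l(286, d) = -44907/(-8) = -44907*(-⅛) = 44907/8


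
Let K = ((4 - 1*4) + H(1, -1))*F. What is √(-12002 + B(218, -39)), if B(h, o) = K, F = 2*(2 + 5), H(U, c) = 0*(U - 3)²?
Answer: I*√12002 ≈ 109.55*I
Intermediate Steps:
H(U, c) = 0 (H(U, c) = 0*(-3 + U)² = 0)
F = 14 (F = 2*7 = 14)
K = 0 (K = ((4 - 1*4) + 0)*14 = ((4 - 4) + 0)*14 = (0 + 0)*14 = 0*14 = 0)
B(h, o) = 0
√(-12002 + B(218, -39)) = √(-12002 + 0) = √(-12002) = I*√12002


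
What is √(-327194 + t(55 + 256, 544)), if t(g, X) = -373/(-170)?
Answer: I*√9455843190/170 ≈ 572.01*I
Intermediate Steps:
t(g, X) = 373/170 (t(g, X) = -373*(-1/170) = 373/170)
√(-327194 + t(55 + 256, 544)) = √(-327194 + 373/170) = √(-55622607/170) = I*√9455843190/170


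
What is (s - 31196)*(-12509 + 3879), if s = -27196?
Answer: 503922960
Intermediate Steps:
(s - 31196)*(-12509 + 3879) = (-27196 - 31196)*(-12509 + 3879) = -58392*(-8630) = 503922960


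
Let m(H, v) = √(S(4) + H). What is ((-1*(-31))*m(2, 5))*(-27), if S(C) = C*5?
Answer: -837*√22 ≈ -3925.9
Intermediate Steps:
S(C) = 5*C
m(H, v) = √(20 + H) (m(H, v) = √(5*4 + H) = √(20 + H))
((-1*(-31))*m(2, 5))*(-27) = ((-1*(-31))*√(20 + 2))*(-27) = (31*√22)*(-27) = -837*√22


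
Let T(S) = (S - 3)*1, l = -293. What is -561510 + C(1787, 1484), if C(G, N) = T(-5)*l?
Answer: -559166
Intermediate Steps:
T(S) = -3 + S (T(S) = (-3 + S)*1 = -3 + S)
C(G, N) = 2344 (C(G, N) = (-3 - 5)*(-293) = -8*(-293) = 2344)
-561510 + C(1787, 1484) = -561510 + 2344 = -559166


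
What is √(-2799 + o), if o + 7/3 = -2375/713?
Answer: I*√12832239603/2139 ≈ 52.959*I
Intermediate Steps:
o = -12116/2139 (o = -7/3 - 2375/713 = -12116/2139 ≈ -5.6643)
√(-2799 + o) = √(-2799 - 12116/2139) = √(-5999177/2139) = I*√12832239603/2139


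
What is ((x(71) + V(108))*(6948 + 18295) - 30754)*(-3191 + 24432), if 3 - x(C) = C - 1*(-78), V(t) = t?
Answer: -21028335108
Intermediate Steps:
x(C) = -75 - C (x(C) = 3 - (C - 1*(-78)) = 3 - (C + 78) = 3 - (78 + C) = 3 + (-78 - C) = -75 - C)
((x(71) + V(108))*(6948 + 18295) - 30754)*(-3191 + 24432) = (((-75 - 1*71) + 108)*(6948 + 18295) - 30754)*(-3191 + 24432) = (((-75 - 71) + 108)*25243 - 30754)*21241 = ((-146 + 108)*25243 - 30754)*21241 = (-38*25243 - 30754)*21241 = (-959234 - 30754)*21241 = -989988*21241 = -21028335108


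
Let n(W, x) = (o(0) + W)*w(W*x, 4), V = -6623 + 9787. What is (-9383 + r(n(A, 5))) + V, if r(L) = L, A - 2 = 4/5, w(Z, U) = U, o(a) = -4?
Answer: -31119/5 ≈ -6223.8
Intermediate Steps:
V = 3164
A = 14/5 (A = 2 + 4/5 = 14/5 ≈ 2.8000)
n(W, x) = -16 + 4*W (n(W, x) = (-4 + W)*4 = -16 + 4*W)
(-9383 + r(n(A, 5))) + V = (-9383 + (-16 + 4*(14/5))) + 3164 = (-9383 + (-16 + 56/5)) + 3164 = (-9383 - 24/5) + 3164 = -46939/5 + 3164 = -31119/5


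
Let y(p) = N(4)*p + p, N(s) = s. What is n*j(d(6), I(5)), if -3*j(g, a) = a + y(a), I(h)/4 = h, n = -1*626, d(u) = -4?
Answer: 25040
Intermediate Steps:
n = -626
y(p) = 5*p (y(p) = 4*p + p = 5*p)
I(h) = 4*h
j(g, a) = -2*a (j(g, a) = -(a + 5*a)/3 = -2*a)
n*j(d(6), I(5)) = -(-1252)*4*5 = -(-1252)*20 = -626*(-40) = 25040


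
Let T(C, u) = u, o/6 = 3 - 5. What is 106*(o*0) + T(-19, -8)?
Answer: -8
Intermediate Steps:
o = -12 (o = 6*(3 - 5) = 6*(-2) = -12)
106*(o*0) + T(-19, -8) = 106*(-12*0) - 8 = 106*0 - 8 = 0 - 8 = -8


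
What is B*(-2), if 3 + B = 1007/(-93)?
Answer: 2572/93 ≈ 27.656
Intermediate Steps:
B = -1286/93 (B = -3 + 1007/(-93) = -3 + 1007*(-1/93) = -3 - 1007/93 = -1286/93 ≈ -13.828)
B*(-2) = -1286/93*(-2) = 2572/93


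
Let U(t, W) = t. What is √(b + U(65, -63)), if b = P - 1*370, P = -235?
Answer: 6*I*√15 ≈ 23.238*I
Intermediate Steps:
b = -605 (b = -235 - 1*370 = -235 - 370 = -605)
√(b + U(65, -63)) = √(-605 + 65) = √(-540) = 6*I*√15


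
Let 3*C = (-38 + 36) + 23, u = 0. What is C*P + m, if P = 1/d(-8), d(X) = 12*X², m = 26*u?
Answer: 7/768 ≈ 0.0091146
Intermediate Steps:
m = 0 (m = 26*0 = 0)
C = 7 (C = ((-38 + 36) + 23)/3 = (-2 + 23)/3 = (⅓)*21 = 7)
P = 1/768 (P = 1/(12*(-8)²) = 1/(12*64) = 1/768 ≈ 0.0013021)
C*P + m = 7*(1/768) + 0 = 7/768 + 0 = 7/768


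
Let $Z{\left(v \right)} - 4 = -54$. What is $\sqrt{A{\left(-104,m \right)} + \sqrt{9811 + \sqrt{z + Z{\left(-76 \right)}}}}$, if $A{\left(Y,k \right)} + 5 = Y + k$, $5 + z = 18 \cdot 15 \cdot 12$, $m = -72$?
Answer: $\sqrt{-181 + \sqrt{9811 + 7 \sqrt{65}}} \approx 9.0369 i$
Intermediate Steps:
$Z{\left(v \right)} = -50$ ($Z{\left(v \right)} = 4 - 54 = -50$)
$z = 3235$ ($z = -5 + 18 \cdot 15 \cdot 12 = -5 + 270 \cdot 12 = -5 + 3240 = 3235$)
$A{\left(Y,k \right)} = -5 + Y + k$ ($A{\left(Y,k \right)} = -5 + \left(Y + k\right) = -5 + Y + k$)
$\sqrt{A{\left(-104,m \right)} + \sqrt{9811 + \sqrt{z + Z{\left(-76 \right)}}}} = \sqrt{\left(-5 - 104 - 72\right) + \sqrt{9811 + \sqrt{3235 - 50}}} = \sqrt{-181 + \sqrt{9811 + \sqrt{3185}}} = \sqrt{-181 + \sqrt{9811 + 7 \sqrt{65}}}$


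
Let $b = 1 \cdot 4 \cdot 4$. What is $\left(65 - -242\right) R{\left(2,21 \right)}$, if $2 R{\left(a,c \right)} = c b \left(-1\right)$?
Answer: $-51576$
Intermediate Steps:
$b = 16$ ($b = 4 \cdot 4 = 16$)
$R{\left(a,c \right)} = - 8 c$ ($R{\left(a,c \right)} = \frac{c 16 \left(-1\right)}{2} = \frac{16 c \left(-1\right)}{2} = \frac{\left(-16\right) c}{2} = - 8 c$)
$\left(65 - -242\right) R{\left(2,21 \right)} = \left(65 - -242\right) \left(\left(-8\right) 21\right) = \left(65 + 242\right) \left(-168\right) = 307 \left(-168\right) = -51576$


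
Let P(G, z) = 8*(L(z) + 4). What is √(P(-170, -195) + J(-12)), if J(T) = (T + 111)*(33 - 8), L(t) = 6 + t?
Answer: √995 ≈ 31.544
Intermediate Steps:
J(T) = 2775 + 25*T (J(T) = (111 + T)*25 = 2775 + 25*T)
P(G, z) = 80 + 8*z (P(G, z) = 8*((6 + z) + 4) = 8*(10 + z) = 80 + 8*z)
√(P(-170, -195) + J(-12)) = √((80 + 8*(-195)) + (2775 + 25*(-12))) = √((80 - 1560) + (2775 - 300)) = √(-1480 + 2475) = √995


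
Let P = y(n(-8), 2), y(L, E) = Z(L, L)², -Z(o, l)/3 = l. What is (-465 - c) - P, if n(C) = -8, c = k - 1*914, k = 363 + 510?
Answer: -1000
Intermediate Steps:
k = 873
Z(o, l) = -3*l
c = -41 (c = 873 - 1*914 = 873 - 914 = -41)
y(L, E) = 9*L² (y(L, E) = (-3*L)² = 9*L²)
P = 576 (P = 9*(-8)² = 9*64 = 576)
(-465 - c) - P = (-465 - 1*(-41)) - 1*576 = (-465 + 41) - 576 = -424 - 576 = -1000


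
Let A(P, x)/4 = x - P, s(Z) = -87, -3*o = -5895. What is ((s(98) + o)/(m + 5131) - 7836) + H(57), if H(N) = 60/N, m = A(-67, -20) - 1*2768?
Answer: -379716382/48469 ≈ -7834.2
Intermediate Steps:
o = 1965 (o = -⅓*(-5895) = 1965)
A(P, x) = -4*P + 4*x (A(P, x) = 4*(x - P) = -4*P + 4*x)
m = -2580 (m = (-4*(-67) + 4*(-20)) - 1*2768 = (268 - 80) - 2768 = 188 - 2768 = -2580)
((s(98) + o)/(m + 5131) - 7836) + H(57) = ((-87 + 1965)/(-2580 + 5131) - 7836) + 60/57 = (1878/2551 - 7836) + 60*(1/57) = (1878*(1/2551) - 7836) + 20/19 = (1878/2551 - 7836) + 20/19 = -19987758/2551 + 20/19 = -379716382/48469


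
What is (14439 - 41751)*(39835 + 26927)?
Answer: -1823403744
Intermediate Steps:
(14439 - 41751)*(39835 + 26927) = -27312*66762 = -1823403744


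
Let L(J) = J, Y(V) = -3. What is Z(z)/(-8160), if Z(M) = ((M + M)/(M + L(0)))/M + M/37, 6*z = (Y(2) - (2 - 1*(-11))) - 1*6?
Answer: 787/9963360 ≈ 7.8989e-5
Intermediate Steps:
z = -11/3 (z = ((-3 - (2 - 1*(-11))) - 1*6)/6 = ((-3 - (2 + 11)) - 6)/6 = ((-3 - 1*13) - 6)/6 = ((-3 - 13) - 6)/6 = (-16 - 6)/6 = (1/6)*(-22) = -11/3 ≈ -3.6667)
Z(M) = 2/M + M/37 (Z(M) = ((M + M)/(M + 0))/M + M/37 = ((2*M)/M)/M + M*(1/37) = 2/M + M/37)
Z(z)/(-8160) = (2/(-11/3) + (1/37)*(-11/3))/(-8160) = (2*(-3/11) - 11/111)*(-1/8160) = (-6/11 - 11/111)*(-1/8160) = -787/1221*(-1/8160) = 787/9963360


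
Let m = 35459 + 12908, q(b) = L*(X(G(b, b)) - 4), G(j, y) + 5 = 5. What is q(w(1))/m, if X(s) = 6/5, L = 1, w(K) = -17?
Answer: -14/241835 ≈ -5.7891e-5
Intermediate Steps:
G(j, y) = 0 (G(j, y) = -5 + 5 = 0)
X(s) = 6/5 (X(s) = 6*(⅕) = 6/5)
q(b) = -14/5 (q(b) = 1*(6/5 - 4) = 1*(-14/5) = -14/5)
m = 48367
q(w(1))/m = -14/5/48367 = -14/5*1/48367 = -14/241835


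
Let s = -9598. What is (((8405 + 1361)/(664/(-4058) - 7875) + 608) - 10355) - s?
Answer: -2400642557/15978707 ≈ -150.24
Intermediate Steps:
(((8405 + 1361)/(664/(-4058) - 7875) + 608) - 10355) - s = (((8405 + 1361)/(664/(-4058) - 7875) + 608) - 10355) - 1*(-9598) = ((9766/(664*(-1/4058) - 7875) + 608) - 10355) + 9598 = ((9766/(-332/2029 - 7875) + 608) - 10355) + 9598 = ((9766/(-15978707/2029) + 608) - 10355) + 9598 = ((9766*(-2029/15978707) + 608) - 10355) + 9598 = ((-19815214/15978707 + 608) - 10355) + 9598 = (9695238642/15978707 - 10355) + 9598 = -155764272343/15978707 + 9598 = -2400642557/15978707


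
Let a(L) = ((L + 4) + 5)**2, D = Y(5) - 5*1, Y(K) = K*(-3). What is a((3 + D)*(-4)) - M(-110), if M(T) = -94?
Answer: 6023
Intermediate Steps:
Y(K) = -3*K
D = -20 (D = -3*5 - 5*1 = -15 - 5 = -20)
a(L) = (9 + L)**2 (a(L) = ((4 + L) + 5)**2 = (9 + L)**2)
a((3 + D)*(-4)) - M(-110) = (9 + (3 - 20)*(-4))**2 - 1*(-94) = (9 - 17*(-4))**2 + 94 = (9 + 68)**2 + 94 = 77**2 + 94 = 5929 + 94 = 6023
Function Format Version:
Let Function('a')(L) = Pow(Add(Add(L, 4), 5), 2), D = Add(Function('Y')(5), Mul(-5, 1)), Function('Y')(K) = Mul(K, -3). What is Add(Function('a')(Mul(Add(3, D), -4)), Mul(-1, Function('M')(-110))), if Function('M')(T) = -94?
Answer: 6023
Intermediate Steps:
Function('Y')(K) = Mul(-3, K)
D = -20 (D = Add(Mul(-3, 5), Mul(-5, 1)) = Add(-15, -5) = -20)
Function('a')(L) = Pow(Add(9, L), 2) (Function('a')(L) = Pow(Add(Add(4, L), 5), 2) = Pow(Add(9, L), 2))
Add(Function('a')(Mul(Add(3, D), -4)), Mul(-1, Function('M')(-110))) = Add(Pow(Add(9, Mul(Add(3, -20), -4)), 2), Mul(-1, -94)) = Add(Pow(Add(9, Mul(-17, -4)), 2), 94) = Add(Pow(Add(9, 68), 2), 94) = Add(Pow(77, 2), 94) = Add(5929, 94) = 6023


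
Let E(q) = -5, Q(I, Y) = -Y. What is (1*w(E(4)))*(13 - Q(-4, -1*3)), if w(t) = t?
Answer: -50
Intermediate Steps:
(1*w(E(4)))*(13 - Q(-4, -1*3)) = (1*(-5))*(13 - (-1)*(-1*3)) = -5*(13 - (-1)*(-3)) = -5*(13 - 1*3) = -5*(13 - 3) = -5*10 = -50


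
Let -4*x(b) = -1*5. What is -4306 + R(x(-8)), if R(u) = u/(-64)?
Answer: -1102341/256 ≈ -4306.0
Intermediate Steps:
x(b) = 5/4 (x(b) = -(-1)*5/4 = -¼*(-5) = 5/4)
R(u) = -u/64 (R(u) = u*(-1/64) = -u/64)
-4306 + R(x(-8)) = -4306 - 1/64*5/4 = -4306 - 5/256 = -1102341/256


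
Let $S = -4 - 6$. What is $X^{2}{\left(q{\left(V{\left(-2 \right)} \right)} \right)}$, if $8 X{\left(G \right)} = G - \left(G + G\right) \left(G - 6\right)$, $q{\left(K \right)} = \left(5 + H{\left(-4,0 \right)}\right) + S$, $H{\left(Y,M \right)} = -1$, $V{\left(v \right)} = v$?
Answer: $\frac{5625}{16} \approx 351.56$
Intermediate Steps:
$S = -10$ ($S = -4 - 6 = -10$)
$q{\left(K \right)} = -6$ ($q{\left(K \right)} = \left(5 - 1\right) - 10 = 4 - 10 = -6$)
$X{\left(G \right)} = \frac{G}{8} - \frac{G \left(-6 + G\right)}{4}$ ($X{\left(G \right)} = \frac{G - \left(G + G\right) \left(G - 6\right)}{8} = \frac{G - 2 G \left(G - 6\right)}{8} = \frac{G - 2 G \left(-6 + G\right)}{8} = \frac{G}{8} - \frac{G \left(-6 + G\right)}{4}$)
$X^{2}{\left(q{\left(V{\left(-2 \right)} \right)} \right)} = \left(\frac{1}{8} \left(-6\right) \left(13 - -12\right)\right)^{2} = \left(\frac{1}{8} \left(-6\right) \left(13 + 12\right)\right)^{2} = \left(\frac{1}{8} \left(-6\right) 25\right)^{2} = \left(- \frac{75}{4}\right)^{2} = \frac{5625}{16}$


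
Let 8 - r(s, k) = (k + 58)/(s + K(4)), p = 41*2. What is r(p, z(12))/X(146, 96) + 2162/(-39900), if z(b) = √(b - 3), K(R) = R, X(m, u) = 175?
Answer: -5372/428925 ≈ -0.012524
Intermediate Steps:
p = 82
z(b) = √(-3 + b)
r(s, k) = 8 - (58 + k)/(4 + s) (r(s, k) = 8 - (k + 58)/(s + 4) = 8 - (58 + k)/(4 + s))
r(p, z(12))/X(146, 96) + 2162/(-39900) = ((-26 - √(-3 + 12) + 8*82)/(4 + 82))/175 + 2162/(-39900) = ((-26 - √9 + 656)/86)*(1/175) + 2162*(-1/39900) = ((-26 - 1*3 + 656)/86)*(1/175) - 1081/19950 = ((-26 - 3 + 656)/86)*(1/175) - 1081/19950 = ((1/86)*627)*(1/175) - 1081/19950 = (627/86)*(1/175) - 1081/19950 = 627/15050 - 1081/19950 = -5372/428925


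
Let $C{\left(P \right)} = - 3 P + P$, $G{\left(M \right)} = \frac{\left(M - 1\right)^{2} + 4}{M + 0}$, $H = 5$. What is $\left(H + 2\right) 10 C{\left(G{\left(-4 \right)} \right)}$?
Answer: $1015$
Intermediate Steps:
$G{\left(M \right)} = \frac{4 + \left(-1 + M\right)^{2}}{M}$ ($G{\left(M \right)} = \frac{\left(-1 + M\right)^{2} + 4}{M} = \frac{4 + \left(-1 + M\right)^{2}}{M}$)
$C{\left(P \right)} = - 2 P$
$\left(H + 2\right) 10 C{\left(G{\left(-4 \right)} \right)} = \left(5 + 2\right) 10 \left(- 2 \frac{4 + \left(-1 - 4\right)^{2}}{-4}\right) = 7 \cdot 10 \left(- 2 \left(- \frac{4 + \left(-5\right)^{2}}{4}\right)\right) = 70 \left(- 2 \left(- \frac{4 + 25}{4}\right)\right) = 70 \left(- 2 \left(\left(- \frac{1}{4}\right) 29\right)\right) = 70 \left(\left(-2\right) \left(- \frac{29}{4}\right)\right) = 70 \cdot \frac{29}{2} = 1015$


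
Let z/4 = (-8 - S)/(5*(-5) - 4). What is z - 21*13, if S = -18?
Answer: -7957/29 ≈ -274.38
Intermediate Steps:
z = -40/29 (z = 4*((-8 - 1*(-18))/(5*(-5) - 4)) = 4*((-8 + 18)/(-25 - 4)) = 4*(10/(-29)) = 4*(10*(-1/29)) = 4*(-10/29) = -40/29 ≈ -1.3793)
z - 21*13 = -40/29 - 21*13 = -40/29 - 273 = -7957/29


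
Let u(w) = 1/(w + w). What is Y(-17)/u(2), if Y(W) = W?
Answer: -68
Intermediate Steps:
u(w) = 1/(2*w)
Y(-17)/u(2) = -17/((1/2)/2) = -17/((1/2)*(1/2)) = -17/1/4 = -17*4 = -68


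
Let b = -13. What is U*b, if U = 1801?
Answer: -23413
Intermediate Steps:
U*b = 1801*(-13) = -23413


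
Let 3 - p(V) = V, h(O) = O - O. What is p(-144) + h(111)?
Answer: 147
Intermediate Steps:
h(O) = 0
p(V) = 3 - V
p(-144) + h(111) = (3 - 1*(-144)) + 0 = (3 + 144) + 0 = 147 + 0 = 147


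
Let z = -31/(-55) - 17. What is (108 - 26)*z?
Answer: -74128/55 ≈ -1347.8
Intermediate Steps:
z = -904/55 (z = -31*(-1/55) - 17 = 31/55 - 17 = -904/55 ≈ -16.436)
(108 - 26)*z = (108 - 26)*(-904/55) = 82*(-904/55) = -74128/55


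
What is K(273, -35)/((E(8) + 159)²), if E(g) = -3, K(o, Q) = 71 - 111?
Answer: -5/3042 ≈ -0.0016437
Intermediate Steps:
K(o, Q) = -40
K(273, -35)/((E(8) + 159)²) = -40/(-3 + 159)² = -40/(156²) = -40/24336 = -40*1/24336 = -5/3042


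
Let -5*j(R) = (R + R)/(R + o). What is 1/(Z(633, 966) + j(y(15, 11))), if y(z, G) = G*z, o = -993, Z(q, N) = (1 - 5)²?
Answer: 138/2219 ≈ 0.062190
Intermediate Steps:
Z(q, N) = 16 (Z(q, N) = (-4)² = 16)
j(R) = -2*R/(5*(-993 + R)) (j(R) = -(R + R)/(5*(R - 993)) = -2*R/(5*(-993 + R)))
1/(Z(633, 966) + j(y(15, 11))) = 1/(16 - 2*11*15/(-4965 + 5*(11*15))) = 1/(16 - 2*165/(-4965 + 5*165)) = 1/(16 - 2*165/(-4965 + 825)) = 1/(16 - 2*165/(-4140)) = 1/(16 - 2*165*(-1/4140)) = 1/(16 + 11/138) = 1/(2219/138) = 138/2219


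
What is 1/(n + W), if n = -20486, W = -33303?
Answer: -1/53789 ≈ -1.8591e-5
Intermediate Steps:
1/(n + W) = 1/(-20486 - 33303) = 1/(-53789) = -1/53789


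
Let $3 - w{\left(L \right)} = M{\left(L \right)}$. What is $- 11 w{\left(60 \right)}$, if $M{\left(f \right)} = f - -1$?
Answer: $638$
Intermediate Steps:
$M{\left(f \right)} = 1 + f$ ($M{\left(f \right)} = f + 1 = 1 + f$)
$w{\left(L \right)} = 2 - L$ ($w{\left(L \right)} = 3 - \left(1 + L\right) = 2 - L$)
$- 11 w{\left(60 \right)} = - 11 \left(2 - 60\right) = \left(-11\right) \left(-58\right) = 638$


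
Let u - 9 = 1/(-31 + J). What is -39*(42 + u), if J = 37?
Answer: -3991/2 ≈ -1995.5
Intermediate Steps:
u = 55/6 (u = 9 + 1/(-31 + 37) = 9 + 1/6 = 55/6 ≈ 9.1667)
-39*(42 + u) = -39*(42 + 55/6) = -39*307/6 = -3991/2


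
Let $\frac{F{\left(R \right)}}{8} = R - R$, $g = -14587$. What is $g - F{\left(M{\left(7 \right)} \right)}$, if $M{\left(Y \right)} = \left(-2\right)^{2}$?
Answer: $-14587$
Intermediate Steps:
$M{\left(Y \right)} = 4$
$F{\left(R \right)} = 0$ ($F{\left(R \right)} = 8 \left(R - R\right) = 8 \cdot 0 = 0$)
$g - F{\left(M{\left(7 \right)} \right)} = -14587 - 0 = -14587 + 0 = -14587$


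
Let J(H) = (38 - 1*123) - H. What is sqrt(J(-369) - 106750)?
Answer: I*sqrt(106466) ≈ 326.29*I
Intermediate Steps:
J(H) = -85 - H (J(H) = (38 - 123) - H = -85 - H)
sqrt(J(-369) - 106750) = sqrt((-85 - 1*(-369)) - 106750) = sqrt((-85 + 369) - 106750) = sqrt(284 - 106750) = sqrt(-106466) = I*sqrt(106466)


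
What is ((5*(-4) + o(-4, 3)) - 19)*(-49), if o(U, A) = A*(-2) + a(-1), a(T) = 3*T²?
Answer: 2058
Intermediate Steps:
o(U, A) = 3 - 2*A (o(U, A) = A*(-2) + 3*(-1)² = -2*A + 3*1 = -2*A + 3 = 3 - 2*A)
((5*(-4) + o(-4, 3)) - 19)*(-49) = ((5*(-4) + (3 - 2*3)) - 19)*(-49) = ((-20 + (3 - 6)) - 19)*(-49) = ((-20 - 3) - 19)*(-49) = (-23 - 19)*(-49) = -42*(-49) = 2058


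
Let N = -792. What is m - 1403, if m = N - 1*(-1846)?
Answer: -349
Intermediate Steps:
m = 1054 (m = -792 - 1*(-1846) = -792 + 1846 = 1054)
m - 1403 = 1054 - 1403 = -349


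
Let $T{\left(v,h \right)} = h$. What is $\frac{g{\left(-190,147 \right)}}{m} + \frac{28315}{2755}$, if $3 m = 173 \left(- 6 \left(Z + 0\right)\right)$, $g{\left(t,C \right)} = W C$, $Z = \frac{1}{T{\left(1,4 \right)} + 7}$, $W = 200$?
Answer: $- \frac{88117001}{95323} \approx -924.4$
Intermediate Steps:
$Z = \frac{1}{11}$ ($Z = \frac{1}{4 + 7} = \frac{1}{11} \approx 0.090909$)
$g{\left(t,C \right)} = 200 C$
$m = - \frac{346}{11}$ ($m = \frac{173 \left(- 6 \left(\frac{1}{11} + 0\right)\right)}{3} = \frac{173 \left(\left(-6\right) \frac{1}{11}\right)}{3} = \frac{173 \left(- \frac{6}{11}\right)}{3} = \frac{1}{3} \left(- \frac{1038}{11}\right) = - \frac{346}{11} \approx -31.455$)
$\frac{g{\left(-190,147 \right)}}{m} + \frac{28315}{2755} = \frac{200 \cdot 147}{- \frac{346}{11}} + \frac{28315}{2755} = 29400 \left(- \frac{11}{346}\right) + 28315 \cdot \frac{1}{2755} = - \frac{161700}{173} + \frac{5663}{551} = - \frac{88117001}{95323}$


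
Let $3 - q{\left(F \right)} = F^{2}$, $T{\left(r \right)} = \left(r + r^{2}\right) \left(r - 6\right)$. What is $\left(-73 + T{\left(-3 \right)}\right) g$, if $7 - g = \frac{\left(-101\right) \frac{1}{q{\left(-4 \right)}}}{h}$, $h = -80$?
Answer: $- \frac{937387}{1040} \approx -901.33$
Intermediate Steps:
$T{\left(r \right)} = \left(-6 + r\right) \left(r + r^{2}\right)$ ($T{\left(r \right)} = \left(r + r^{2}\right) \left(-6 + r\right) = \left(-6 + r\right) \left(r + r^{2}\right)$)
$q{\left(F \right)} = 3 - F^{2}$
$g = \frac{7381}{1040}$ ($g = 7 - \frac{\left(-101\right) \frac{1}{3 - \left(-4\right)^{2}}}{-80} = 7 - - \frac{101}{3 - 16} \left(- \frac{1}{80}\right) = 7 - - \frac{101}{-13} \left(- \frac{1}{80}\right) = 7 - \left(-101\right) \left(- \frac{1}{13}\right) \left(- \frac{1}{80}\right) = 7 - \frac{101}{13} \left(- \frac{1}{80}\right) = 7 - - \frac{101}{1040} = 7 + \frac{101}{1040} = \frac{7381}{1040} \approx 7.0971$)
$\left(-73 + T{\left(-3 \right)}\right) g = \left(-73 - 3 \left(-6 + \left(-3\right)^{2} - -15\right)\right) \frac{7381}{1040} = \left(-73 - 3 \left(-6 + 9 + 15\right)\right) \frac{7381}{1040} = \left(-73 - 54\right) \frac{7381}{1040} = \left(-127\right) \frac{7381}{1040} = - \frac{937387}{1040}$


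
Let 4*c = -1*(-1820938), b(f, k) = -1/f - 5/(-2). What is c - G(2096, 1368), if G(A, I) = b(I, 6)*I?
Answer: 903631/2 ≈ 4.5182e+5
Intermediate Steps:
b(f, k) = 5/2 - 1/f (b(f, k) = -1/f - 5*(-1/2) = -1/f + 5/2 = 5/2 - 1/f)
G(A, I) = I*(5/2 - 1/I) (G(A, I) = (5/2 - 1/I)*I = I*(5/2 - 1/I))
c = 910469/2 (c = (-1*(-1820938))/4 = (1/4)*1820938 = 910469/2 ≈ 4.5523e+5)
c - G(2096, 1368) = 910469/2 - (-1 + (5/2)*1368) = 910469/2 - (-1 + 3420) = 910469/2 - 1*3419 = 910469/2 - 3419 = 903631/2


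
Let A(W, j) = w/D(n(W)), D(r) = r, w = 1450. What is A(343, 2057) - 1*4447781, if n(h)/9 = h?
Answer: -13730298497/3087 ≈ -4.4478e+6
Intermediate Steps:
n(h) = 9*h
A(W, j) = 1450/(9*W) (A(W, j) = 1450/((9*W)) = 1450*(1/(9*W)) = 1450/(9*W))
A(343, 2057) - 1*4447781 = (1450/9)/343 - 1*4447781 = (1450/9)*(1/343) - 4447781 = 1450/3087 - 4447781 = -13730298497/3087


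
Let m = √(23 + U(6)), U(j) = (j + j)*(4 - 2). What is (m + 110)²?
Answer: (110 + √47)² ≈ 13655.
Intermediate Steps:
U(j) = 4*j (U(j) = (2*j)*2 = 4*j)
m = √47 (m = √(23 + 4*6) = √(23 + 24) = √47 ≈ 6.8557)
(m + 110)² = (√47 + 110)² = (110 + √47)²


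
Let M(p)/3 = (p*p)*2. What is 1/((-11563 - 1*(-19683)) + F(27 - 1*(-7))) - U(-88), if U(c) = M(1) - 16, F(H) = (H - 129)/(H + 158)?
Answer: 15589642/1558945 ≈ 10.000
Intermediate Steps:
M(p) = 6*p² (M(p) = 3*((p*p)*2) = 3*(p²*2) = 3*(2*p²) = 6*p²)
F(H) = (-129 + H)/(158 + H)
U(c) = -10 (U(c) = 6*1² - 16 = 6*1 - 16 = 6 - 16 = -10)
1/((-11563 - 1*(-19683)) + F(27 - 1*(-7))) - U(-88) = 1/((-11563 - 1*(-19683)) + (-129 + (27 - 1*(-7)))/(158 + (27 - 1*(-7)))) - 1*(-10) = 1/((-11563 + 19683) + (-129 + (27 + 7))/(158 + (27 + 7))) + 10 = 1/(8120 + (-129 + 34)/(158 + 34)) + 10 = 1/(8120 - 95/192) + 10 = 1/(1558945/192) + 10 = 192/1558945 + 10 = 15589642/1558945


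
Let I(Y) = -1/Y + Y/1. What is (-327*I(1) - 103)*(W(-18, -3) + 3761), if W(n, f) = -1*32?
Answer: -384087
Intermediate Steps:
I(Y) = Y - 1/Y (I(Y) = -1/Y + Y*1 = -1/Y + Y = Y - 1/Y)
W(n, f) = -32
(-327*I(1) - 103)*(W(-18, -3) + 3761) = (-327*(1 - 1/1) - 103)*(-32 + 3761) = (-327*(1 - 1*1) - 103)*3729 = (-327*(1 - 1) - 103)*3729 = (-327*0 - 103)*3729 = (0 - 103)*3729 = -103*3729 = -384087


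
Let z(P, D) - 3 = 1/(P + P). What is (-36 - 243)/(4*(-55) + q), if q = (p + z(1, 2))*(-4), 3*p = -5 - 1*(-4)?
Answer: 837/698 ≈ 1.1991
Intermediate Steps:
p = -⅓ (p = (-5 - 1*(-4))/3 = (-5 + 4)/3 = (⅓)*(-1) = -⅓ ≈ -0.33333)
z(P, D) = 3 + 1/(2*P) (z(P, D) = 3 + 1/(P + P) = 3 + 1/(2*P))
q = -38/3 (q = (-⅓ + (3 + (½)/1))*(-4) = (-⅓ + (3 + (½)*1))*(-4) = (-⅓ + (3 + ½))*(-4) = (-⅓ + 7/2)*(-4) = (19/6)*(-4) = -38/3 ≈ -12.667)
(-36 - 243)/(4*(-55) + q) = (-36 - 243)/(4*(-55) - 38/3) = -279/(-220 - 38/3) = -279/(-698/3) = -279*(-3/698) = 837/698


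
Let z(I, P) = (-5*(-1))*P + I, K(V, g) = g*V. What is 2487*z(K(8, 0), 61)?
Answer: 758535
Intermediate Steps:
K(V, g) = V*g
z(I, P) = I + 5*P (z(I, P) = 5*P + I = I + 5*P)
2487*z(K(8, 0), 61) = 2487*(8*0 + 5*61) = 2487*(0 + 305) = 2487*305 = 758535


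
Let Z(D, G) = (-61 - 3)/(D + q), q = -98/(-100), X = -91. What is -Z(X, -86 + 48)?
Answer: -3200/4501 ≈ -0.71095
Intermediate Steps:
q = 49/50 (q = -98*(-1/100) = 49/50 ≈ 0.98000)
Z(D, G) = -64/(49/50 + D) (Z(D, G) = (-61 - 3)/(D + 49/50) = -64/(49/50 + D))
-Z(X, -86 + 48) = -(-3200)/(49 + 50*(-91)) = -(-3200)/(49 - 4550) = -(-3200)/(-4501) = -(-3200)*(-1)/4501 = -1*3200/4501 = -3200/4501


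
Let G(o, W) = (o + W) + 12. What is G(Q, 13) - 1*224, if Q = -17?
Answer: -216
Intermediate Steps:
G(o, W) = 12 + W + o (G(o, W) = (W + o) + 12 = 12 + W + o)
G(Q, 13) - 1*224 = (12 + 13 - 17) - 1*224 = 8 - 224 = -216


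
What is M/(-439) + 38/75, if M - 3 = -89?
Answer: 23132/32925 ≈ 0.70257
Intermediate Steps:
M = -86 (M = 3 - 89 = -86)
M/(-439) + 38/75 = -86/(-439) + 38/75 = -86*(-1/439) + 38*(1/75) = 86/439 + 38/75 = 23132/32925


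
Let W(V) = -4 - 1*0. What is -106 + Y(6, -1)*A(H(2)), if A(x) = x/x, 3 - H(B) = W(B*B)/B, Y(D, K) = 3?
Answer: -103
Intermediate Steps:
W(V) = -4 (W(V) = -4 + 0 = -4)
H(B) = 3 + 4/B (H(B) = 3 - (-4)/B = 3 + 4/B)
A(x) = 1
-106 + Y(6, -1)*A(H(2)) = -106 + 3*1 = -106 + 3 = -103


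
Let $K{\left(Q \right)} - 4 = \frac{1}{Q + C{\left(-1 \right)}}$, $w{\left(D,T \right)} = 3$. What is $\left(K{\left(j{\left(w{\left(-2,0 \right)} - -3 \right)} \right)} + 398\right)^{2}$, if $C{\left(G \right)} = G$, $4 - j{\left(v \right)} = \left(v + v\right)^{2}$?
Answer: $\frac{3212735761}{19881} \approx 1.616 \cdot 10^{5}$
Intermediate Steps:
$j{\left(v \right)} = 4 - 4 v^{2}$ ($j{\left(v \right)} = 4 - \left(v + v\right)^{2} = 4 - \left(2 v\right)^{2} = 4 - 4 v^{2}$)
$K{\left(Q \right)} = 4 + \frac{1}{-1 + Q}$ ($K{\left(Q \right)} = 4 + \frac{1}{Q - 1} = 4 + \frac{1}{-1 + Q}$)
$\left(K{\left(j{\left(w{\left(-2,0 \right)} - -3 \right)} \right)} + 398\right)^{2} = \left(\frac{-3 + 4 \left(4 - 4 \left(3 - -3\right)^{2}\right)}{-1 + \left(4 - 4 \left(3 - -3\right)^{2}\right)} + 398\right)^{2} = \left(\frac{-3 + 4 \left(4 - 4 \left(3 + 3\right)^{2}\right)}{-1 + \left(4 - 4 \left(3 + 3\right)^{2}\right)} + 398\right)^{2} = \left(\frac{-3 + 4 \left(4 - 4 \cdot 6^{2}\right)}{-1 + \left(4 - 4 \cdot 6^{2}\right)} + 398\right)^{2} = \left(\frac{-3 + 4 \left(4 - 144\right)}{-1 + \left(4 - 144\right)} + 398\right)^{2} = \left(\frac{-3 + 4 \left(-140\right)}{-1 - 140} + 398\right)^{2} = \left(\frac{-3 - 560}{-141} + 398\right)^{2} = \left(\left(- \frac{1}{141}\right) \left(-563\right) + 398\right)^{2} = \left(\frac{563}{141} + 398\right)^{2} = \left(\frac{56681}{141}\right)^{2} = \frac{3212735761}{19881}$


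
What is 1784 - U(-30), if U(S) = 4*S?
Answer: 1904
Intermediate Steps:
1784 - U(-30) = 1784 - 4*(-30) = 1784 - 1*(-120) = 1784 + 120 = 1904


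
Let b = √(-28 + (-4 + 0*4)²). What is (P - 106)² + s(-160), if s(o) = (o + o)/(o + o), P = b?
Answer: 11225 - 424*I*√3 ≈ 11225.0 - 734.39*I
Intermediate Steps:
b = 2*I*√3 (b = √(-28 + (-4 + 0)²) = √(-28 + (-4)²) = √(-28 + 16) = √(-12) = 2*I*√3 ≈ 3.4641*I)
P = 2*I*√3 ≈ 3.4641*I
s(o) = 1 (s(o) = (2*o)/((2*o)) = (2*o)*(1/(2*o)) = 1)
(P - 106)² + s(-160) = (2*I*√3 - 106)² + 1 = (-106 + 2*I*√3)² + 1 = 1 + (-106 + 2*I*√3)²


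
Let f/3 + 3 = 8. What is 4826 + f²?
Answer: 5051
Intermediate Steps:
f = 15 (f = -9 + 3*8 = -9 + 24 = 15)
4826 + f² = 4826 + 15² = 4826 + 225 = 5051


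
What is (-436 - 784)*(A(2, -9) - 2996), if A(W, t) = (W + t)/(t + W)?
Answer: 3653900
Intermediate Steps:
A(W, t) = 1 (A(W, t) = (W + t)/(W + t) = 1)
(-436 - 784)*(A(2, -9) - 2996) = (-436 - 784)*(1 - 2996) = -1220*(-2995) = 3653900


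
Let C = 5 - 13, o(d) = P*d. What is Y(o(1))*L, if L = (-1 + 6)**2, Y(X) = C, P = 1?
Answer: -200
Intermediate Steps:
o(d) = d (o(d) = 1*d = d)
C = -8
Y(X) = -8
L = 25 (L = 5**2 = 25)
Y(o(1))*L = -8*25 = -200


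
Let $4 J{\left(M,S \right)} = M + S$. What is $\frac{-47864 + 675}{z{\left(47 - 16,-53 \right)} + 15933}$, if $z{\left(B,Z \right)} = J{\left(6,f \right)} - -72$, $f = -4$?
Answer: $- \frac{94378}{32011} \approx -2.9483$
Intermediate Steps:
$J{\left(M,S \right)} = \frac{M}{4} + \frac{S}{4}$ ($J{\left(M,S \right)} = \frac{M + S}{4} = \frac{M}{4} + \frac{S}{4}$)
$z{\left(B,Z \right)} = \frac{145}{2}$ ($z{\left(B,Z \right)} = \left(\frac{1}{4} \cdot 6 + \frac{1}{4} \left(-4\right)\right) - -72 = \left(\frac{3}{2} - 1\right) + 72 = \frac{1}{2} + 72 = \frac{145}{2}$)
$\frac{-47864 + 675}{z{\left(47 - 16,-53 \right)} + 15933} = \frac{-47864 + 675}{\frac{145}{2} + 15933} = - \frac{47189}{\frac{32011}{2}} = \left(-47189\right) \frac{2}{32011} = - \frac{94378}{32011}$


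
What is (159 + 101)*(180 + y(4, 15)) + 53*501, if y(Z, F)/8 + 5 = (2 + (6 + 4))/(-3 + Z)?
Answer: 87913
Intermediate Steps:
y(Z, F) = -40 + 96/(-3 + Z) (y(Z, F) = -40 + 8*((2 + (6 + 4))/(-3 + Z)) = -40 + 8*((2 + 10)/(-3 + Z)) = -40 + 8*(12/(-3 + Z)) = -40 + 96/(-3 + Z))
(159 + 101)*(180 + y(4, 15)) + 53*501 = (159 + 101)*(180 + 8*(27 - 5*4)/(-3 + 4)) + 53*501 = 260*(180 + 8*(27 - 20)/1) + 26553 = 260*(180 + 8*1*7) + 26553 = 260*(180 + 56) + 26553 = 260*236 + 26553 = 61360 + 26553 = 87913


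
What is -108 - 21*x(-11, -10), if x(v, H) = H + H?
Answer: 312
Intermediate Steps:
x(v, H) = 2*H
-108 - 21*x(-11, -10) = -108 - 42*(-10) = -108 - 21*(-20) = -108 + 420 = 312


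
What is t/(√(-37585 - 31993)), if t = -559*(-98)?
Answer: -27391*I*√69578/34789 ≈ -207.68*I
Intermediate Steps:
t = 54782
t/(√(-37585 - 31993)) = 54782/(√(-37585 - 31993)) = 54782/(√(-69578)) = 54782/((I*√69578)) = 54782*(-I*√69578/69578) = -27391*I*√69578/34789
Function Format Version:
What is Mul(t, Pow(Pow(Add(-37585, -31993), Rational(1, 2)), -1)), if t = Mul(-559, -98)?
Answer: Mul(Rational(-27391, 34789), I, Pow(69578, Rational(1, 2))) ≈ Mul(-207.68, I)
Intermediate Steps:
t = 54782
Mul(t, Pow(Pow(Add(-37585, -31993), Rational(1, 2)), -1)) = Mul(54782, Pow(Pow(Add(-37585, -31993), Rational(1, 2)), -1)) = Mul(54782, Pow(Pow(-69578, Rational(1, 2)), -1)) = Mul(54782, Pow(Mul(I, Pow(69578, Rational(1, 2))), -1)) = Mul(54782, Mul(Rational(-1, 69578), I, Pow(69578, Rational(1, 2)))) = Mul(Rational(-27391, 34789), I, Pow(69578, Rational(1, 2)))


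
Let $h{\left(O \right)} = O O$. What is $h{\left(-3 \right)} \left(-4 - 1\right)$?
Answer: $-45$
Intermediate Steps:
$h{\left(O \right)} = O^{2}$
$h{\left(-3 \right)} \left(-4 - 1\right) = \left(-3\right)^{2} \left(-4 - 1\right) = 9 \left(-5\right) = -45$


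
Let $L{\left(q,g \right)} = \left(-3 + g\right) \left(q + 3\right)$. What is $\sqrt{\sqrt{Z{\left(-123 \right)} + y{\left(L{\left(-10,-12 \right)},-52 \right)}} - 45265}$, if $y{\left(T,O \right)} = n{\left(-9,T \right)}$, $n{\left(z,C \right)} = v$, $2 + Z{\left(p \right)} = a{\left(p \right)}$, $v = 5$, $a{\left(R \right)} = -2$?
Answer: $4 i \sqrt{2829} \approx 212.75 i$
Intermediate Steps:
$Z{\left(p \right)} = -4$ ($Z{\left(p \right)} = -2 - 2 = -4$)
$L{\left(q,g \right)} = \left(-3 + g\right) \left(3 + q\right)$
$n{\left(z,C \right)} = 5$
$y{\left(T,O \right)} = 5$
$\sqrt{\sqrt{Z{\left(-123 \right)} + y{\left(L{\left(-10,-12 \right)},-52 \right)}} - 45265} = \sqrt{\sqrt{-4 + 5} - 45265} = \sqrt{\sqrt{1} - 45265} = \sqrt{1 - 45265} = \sqrt{-45264} = 4 i \sqrt{2829}$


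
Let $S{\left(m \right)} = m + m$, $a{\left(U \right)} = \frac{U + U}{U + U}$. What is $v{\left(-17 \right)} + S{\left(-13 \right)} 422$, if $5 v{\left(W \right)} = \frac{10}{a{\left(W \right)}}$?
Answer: $-10970$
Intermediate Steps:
$a{\left(U \right)} = 1$ ($a{\left(U \right)} = \frac{2 U}{2 U} = 2 U \frac{1}{2 U} = 1$)
$v{\left(W \right)} = 2$ ($v{\left(W \right)} = \frac{10 \cdot 1^{-1}}{5} = \frac{10 \cdot 1}{5} = \frac{1}{5} \cdot 10 = 2$)
$S{\left(m \right)} = 2 m$
$v{\left(-17 \right)} + S{\left(-13 \right)} 422 = 2 + 2 \left(-13\right) 422 = 2 - 10972 = -10970$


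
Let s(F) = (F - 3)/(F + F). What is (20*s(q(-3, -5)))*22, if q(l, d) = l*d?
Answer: 176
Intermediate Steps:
q(l, d) = d*l
s(F) = (-3 + F)/(2*F) (s(F) = (-3 + F)/((2*F)) = (-3 + F)*(1/(2*F)) = (-3 + F)/(2*F))
(20*s(q(-3, -5)))*22 = (20*((-3 - 5*(-3))/(2*((-5*(-3))))))*22 = (20*((½)*(-3 + 15)/15))*22 = (20*((½)*(1/15)*12))*22 = (20*(⅖))*22 = 8*22 = 176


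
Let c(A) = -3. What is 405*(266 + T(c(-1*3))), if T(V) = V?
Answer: 106515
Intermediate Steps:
405*(266 + T(c(-1*3))) = 405*(266 - 3) = 405*263 = 106515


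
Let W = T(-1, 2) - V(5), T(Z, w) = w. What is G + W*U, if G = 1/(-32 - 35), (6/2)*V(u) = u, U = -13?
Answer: -874/201 ≈ -4.3483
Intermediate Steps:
V(u) = u/3
W = ⅓ (W = 2 - 5/3 = ⅓ ≈ 0.33333)
G = -1/67 (G = 1/(-67) = -1/67 ≈ -0.014925)
G + W*U = -1/67 + (⅓)*(-13) = -1/67 - 13/3 = -874/201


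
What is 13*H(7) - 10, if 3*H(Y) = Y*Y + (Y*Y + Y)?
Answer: 445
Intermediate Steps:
H(Y) = Y/3 + 2*Y²/3 (H(Y) = (Y*Y + (Y*Y + Y))/3 = (Y² + (Y² + Y))/3 = (Y² + (Y + Y²))/3 = (Y + 2*Y²)/3 = Y/3 + 2*Y²/3)
13*H(7) - 10 = 13*((⅓)*7*(1 + 2*7)) - 10 = 13*((⅓)*7*(1 + 14)) - 10 = 13*((⅓)*7*15) - 10 = 13*35 - 10 = 455 - 10 = 445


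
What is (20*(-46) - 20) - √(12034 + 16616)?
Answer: -940 - 5*√1146 ≈ -1109.3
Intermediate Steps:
(20*(-46) - 20) - √(12034 + 16616) = (-920 - 20) - √28650 = -940 - 5*√1146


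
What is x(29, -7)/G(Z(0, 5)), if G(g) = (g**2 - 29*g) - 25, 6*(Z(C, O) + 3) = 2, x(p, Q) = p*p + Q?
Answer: 7506/535 ≈ 14.030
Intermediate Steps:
x(p, Q) = Q + p**2 (x(p, Q) = p**2 + Q = Q + p**2)
Z(C, O) = -8/3 (Z(C, O) = -3 + (1/6)*2 = -3 + 1/3 = -8/3)
G(g) = -25 + g**2 - 29*g
x(29, -7)/G(Z(0, 5)) = (-7 + 29**2)/(-25 + (-8/3)**2 - 29*(-8/3)) = (-7 + 841)/(-25 + 64/9 + 232/3) = 834/(535/9) = 834*(9/535) = 7506/535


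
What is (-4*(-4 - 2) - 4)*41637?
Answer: 832740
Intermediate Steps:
(-4*(-4 - 2) - 4)*41637 = (-4*(-6) - 4)*41637 = (24 - 4)*41637 = 20*41637 = 832740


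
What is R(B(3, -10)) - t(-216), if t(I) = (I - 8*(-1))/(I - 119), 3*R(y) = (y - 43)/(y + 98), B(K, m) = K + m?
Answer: -73534/91455 ≈ -0.80405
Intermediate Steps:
R(y) = (-43 + y)/(3*(98 + y)) (R(y) = ((y - 43)/(y + 98))/3 = ((-43 + y)/(98 + y))/3 = (-43 + y)/(3*(98 + y)))
t(I) = (8 + I)/(-119 + I) (t(I) = (I + 8)/(-119 + I) = (8 + I)/(-119 + I))
R(B(3, -10)) - t(-216) = (-43 + (3 - 10))/(3*(98 + (3 - 10))) - (8 - 216)/(-119 - 216) = (-43 - 7)/(3*(98 - 7)) - (-208)/(-335) = (⅓)*(-50)/91 - (-1)*(-208)/335 = (⅓)*(1/91)*(-50) - 1*208/335 = -50/273 - 208/335 = -73534/91455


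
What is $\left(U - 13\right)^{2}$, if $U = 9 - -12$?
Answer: $64$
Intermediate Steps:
$U = 21$ ($U = 9 + 12 = 21$)
$\left(U - 13\right)^{2} = \left(21 - 13\right)^{2} = 8^{2} = 64$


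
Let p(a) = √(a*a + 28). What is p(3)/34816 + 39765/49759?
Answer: 39765/49759 + √37/34816 ≈ 0.79933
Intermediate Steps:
p(a) = √(28 + a²) (p(a) = √(a² + 28) = √(28 + a²))
p(3)/34816 + 39765/49759 = √(28 + 3²)/34816 + 39765/49759 = √(28 + 9)*(1/34816) + 39765*(1/49759) = √37*(1/34816) + 39765/49759 = √37/34816 + 39765/49759 = 39765/49759 + √37/34816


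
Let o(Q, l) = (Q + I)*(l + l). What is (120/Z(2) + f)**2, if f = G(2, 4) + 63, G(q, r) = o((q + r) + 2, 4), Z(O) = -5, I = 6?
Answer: 22801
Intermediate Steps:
o(Q, l) = 2*l*(6 + Q) (o(Q, l) = (Q + 6)*(l + l) = (6 + Q)*(2*l) = 2*l*(6 + Q))
G(q, r) = 64 + 8*q + 8*r (G(q, r) = 2*4*(6 + ((q + r) + 2)) = 2*4*(6 + (2 + q + r)) = 2*4*(8 + q + r) = 64 + 8*q + 8*r)
f = 175 (f = (64 + 8*2 + 8*4) + 63 = (64 + 16 + 32) + 63 = 112 + 63 = 175)
(120/Z(2) + f)**2 = (120/(-5) + 175)**2 = (120*(-1/5) + 175)**2 = (-24 + 175)**2 = 151**2 = 22801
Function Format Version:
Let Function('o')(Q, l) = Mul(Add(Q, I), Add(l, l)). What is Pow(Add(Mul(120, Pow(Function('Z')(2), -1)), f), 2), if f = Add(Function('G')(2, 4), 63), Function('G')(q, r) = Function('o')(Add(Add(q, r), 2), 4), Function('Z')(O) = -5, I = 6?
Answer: 22801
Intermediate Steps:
Function('o')(Q, l) = Mul(2, l, Add(6, Q)) (Function('o')(Q, l) = Mul(Add(Q, 6), Add(l, l)) = Mul(Add(6, Q), Mul(2, l)) = Mul(2, l, Add(6, Q)))
Function('G')(q, r) = Add(64, Mul(8, q), Mul(8, r)) (Function('G')(q, r) = Mul(2, 4, Add(6, Add(Add(q, r), 2))) = Mul(2, 4, Add(6, Add(2, q, r))) = Mul(2, 4, Add(8, q, r)) = Add(64, Mul(8, q), Mul(8, r)))
f = 175 (f = Add(Add(64, Mul(8, 2), Mul(8, 4)), 63) = Add(Add(64, 16, 32), 63) = Add(112, 63) = 175)
Pow(Add(Mul(120, Pow(Function('Z')(2), -1)), f), 2) = Pow(Add(Mul(120, Pow(-5, -1)), 175), 2) = Pow(Add(Mul(120, Rational(-1, 5)), 175), 2) = Pow(Add(-24, 175), 2) = Pow(151, 2) = 22801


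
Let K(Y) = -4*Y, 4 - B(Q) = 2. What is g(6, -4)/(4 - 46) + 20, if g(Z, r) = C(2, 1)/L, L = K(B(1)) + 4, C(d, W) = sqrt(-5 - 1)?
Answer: 20 + I*sqrt(6)/168 ≈ 20.0 + 0.01458*I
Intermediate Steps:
B(Q) = 2 (B(Q) = 4 - 1*2 = 4 - 2 = 2)
C(d, W) = I*sqrt(6) (C(d, W) = sqrt(-6) = I*sqrt(6))
L = -4 (L = -4*2 + 4 = -8 + 4 = -4)
g(Z, r) = -I*sqrt(6)/4 (g(Z, r) = (I*sqrt(6))/(-4) = (I*sqrt(6))*(-1/4) = -I*sqrt(6)/4)
g(6, -4)/(4 - 46) + 20 = (-I*sqrt(6)/4)/(4 - 46) + 20 = -I*sqrt(6)/4/(-42) + 20 = -I*sqrt(6)/4*(-1/42) + 20 = I*sqrt(6)/168 + 20 = 20 + I*sqrt(6)/168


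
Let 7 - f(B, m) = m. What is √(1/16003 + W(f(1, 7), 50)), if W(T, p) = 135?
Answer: √34572977218/16003 ≈ 11.619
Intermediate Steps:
f(B, m) = 7 - m
√(1/16003 + W(f(1, 7), 50)) = √(1/16003 + 135) = √(2160406/16003) = √34572977218/16003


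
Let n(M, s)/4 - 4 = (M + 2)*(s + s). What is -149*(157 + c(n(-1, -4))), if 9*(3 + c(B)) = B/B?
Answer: -206663/9 ≈ -22963.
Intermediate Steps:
n(M, s) = 16 + 8*s*(2 + M) (n(M, s) = 16 + 4*((M + 2)*(s + s)) = 16 + 4*((2 + M)*(2*s)) = 16 + 4*(2*s*(2 + M)) = 16 + 8*s*(2 + M))
c(B) = -26/9 (c(B) = -3 + (B/B)/9 = -3 + (1/9)*1 = -3 + 1/9 = -26/9)
-149*(157 + c(n(-1, -4))) = -149*(157 - 26/9) = -149*1387/9 = -206663/9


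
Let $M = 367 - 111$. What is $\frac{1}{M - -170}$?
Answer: $\frac{1}{426} \approx 0.0023474$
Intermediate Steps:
$M = 256$ ($M = 367 - 111 = 256$)
$\frac{1}{M - -170} = \frac{1}{256 - -170} = \frac{1}{256 + \left(-270 + 440\right)} = \frac{1}{256 + 170} = \frac{1}{426}$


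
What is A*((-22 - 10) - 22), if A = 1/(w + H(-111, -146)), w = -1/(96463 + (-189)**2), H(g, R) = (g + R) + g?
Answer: 264368/1801619 ≈ 0.14674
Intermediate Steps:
H(g, R) = R + 2*g (H(g, R) = (R + g) + g = R + 2*g)
w = -1/132184 (w = -1/(96463 + 35721) = -1/132184 ≈ -7.5652e-6)
A = -132184/48643713 (A = 1/(-1/132184 + (-146 + 2*(-111))) = 1/(-1/132184 + (-146 - 222)) = 1/(-1/132184 - 368) = 1/(-48643713/132184) = -132184/48643713 ≈ -0.0027174)
A*((-22 - 10) - 22) = -132184*((-22 - 10) - 22)/48643713 = -132184*(-32 - 22)/48643713 = -132184/48643713*(-54) = 264368/1801619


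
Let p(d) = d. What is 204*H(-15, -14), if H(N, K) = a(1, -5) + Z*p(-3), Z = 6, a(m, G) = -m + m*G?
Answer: -4896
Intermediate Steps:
a(m, G) = -m + G*m
H(N, K) = -24 (H(N, K) = 1*(-1 - 5) + 6*(-3) = 1*(-6) - 18 = -6 - 18 = -24)
204*H(-15, -14) = 204*(-24) = -4896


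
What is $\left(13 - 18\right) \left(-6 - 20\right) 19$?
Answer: $2470$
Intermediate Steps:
$\left(13 - 18\right) \left(-6 - 20\right) 19 = \left(-5\right) \left(-26\right) 19 = 130 \cdot 19 = 2470$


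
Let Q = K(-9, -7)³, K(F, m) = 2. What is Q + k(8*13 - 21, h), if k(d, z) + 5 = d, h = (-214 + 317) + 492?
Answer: 86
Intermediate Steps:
h = 595 (h = 103 + 492 = 595)
k(d, z) = -5 + d
Q = 8 (Q = 2³ = 8)
Q + k(8*13 - 21, h) = 8 + (-5 + (8*13 - 21)) = 8 + (-5 + (104 - 21)) = 8 + (-5 + 83) = 8 + 78 = 86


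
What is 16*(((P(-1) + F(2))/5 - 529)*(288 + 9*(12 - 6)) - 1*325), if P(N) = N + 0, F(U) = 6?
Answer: -2894416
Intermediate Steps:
P(N) = N
16*(((P(-1) + F(2))/5 - 529)*(288 + 9*(12 - 6)) - 1*325) = 16*(((-1 + 6)/5 - 529)*(288 + 9*(12 - 6)) - 1*325) = 16*((5*(⅕) - 529)*(288 + 9*6) - 325) = 16*((1 - 529)*(288 + 54) - 325) = 16*(-528*342 - 325) = 16*(-180576 - 325) = 16*(-180901) = -2894416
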